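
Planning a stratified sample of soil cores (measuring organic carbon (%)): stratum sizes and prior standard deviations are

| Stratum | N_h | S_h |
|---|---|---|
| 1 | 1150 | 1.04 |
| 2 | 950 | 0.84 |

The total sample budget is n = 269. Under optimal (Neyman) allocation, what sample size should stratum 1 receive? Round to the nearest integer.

Neyman allocation: n_h = n · N_h S_h / Σ N_i S_i, with n = 269.
  stratum 1: N_h·S_h = 1150·1.04 = 1196.00
  stratum 2: N_h·S_h = 950·0.84 = 798.00
Σ N_h S_h = 1994.00
n for stratum 1 = 269·1196.00/1994.00 = 161.346 → 161

161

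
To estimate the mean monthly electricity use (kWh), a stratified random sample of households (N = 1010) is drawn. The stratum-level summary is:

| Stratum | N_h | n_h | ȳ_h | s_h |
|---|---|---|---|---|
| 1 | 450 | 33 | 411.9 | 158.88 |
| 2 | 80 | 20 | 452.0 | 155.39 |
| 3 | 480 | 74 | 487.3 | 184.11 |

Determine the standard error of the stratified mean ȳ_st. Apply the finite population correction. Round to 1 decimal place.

SE(ȳ_st) ≈ 15.3

V̂(ȳ_st) = Σ W_h² (1 − n_h/N_h) s_h²/n_h, with W_h = N_h/N and N = 1010:
  stratum 1: (450/1010)²·(1 − 33/450)·158.88²/33 = 140.712
  stratum 2: (80/1010)²·(1 − 20/80)·155.39²/20 = 5.68087
  stratum 3: (480/1010)²·(1 − 74/480)·184.11²/74 = 87.508
V̂(ȳ_st) = 233.901
SE(ȳ_st) = √233.901 = 15.2938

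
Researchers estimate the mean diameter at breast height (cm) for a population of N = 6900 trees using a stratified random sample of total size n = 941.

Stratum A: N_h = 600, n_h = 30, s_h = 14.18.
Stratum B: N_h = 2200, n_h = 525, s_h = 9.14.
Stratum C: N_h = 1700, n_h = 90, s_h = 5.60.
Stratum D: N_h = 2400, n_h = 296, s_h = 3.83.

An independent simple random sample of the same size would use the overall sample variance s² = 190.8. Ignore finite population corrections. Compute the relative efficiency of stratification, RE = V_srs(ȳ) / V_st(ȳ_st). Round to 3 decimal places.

V̂(ȳ_st) = Σ W_h² s_h²/n_h, with W_h = N_h/N and N = 6900:
  stratum A: (600/6900)²·14.18²/30 = 0.0506799
  stratum B: (2200/6900)²·9.14²/525 = 0.0161763
  stratum C: (1700/6900)²·5.60²/90 = 0.0211511
  stratum D: (2400/6900)²·3.83²/296 = 0.00599557
V_st = 0.0940029
V_srs = s²/n = 190.8/941 = 0.202763
Relative efficiency = V_srs / V_st = 0.202763/0.0940029 = 2.1570

RE ≈ 2.157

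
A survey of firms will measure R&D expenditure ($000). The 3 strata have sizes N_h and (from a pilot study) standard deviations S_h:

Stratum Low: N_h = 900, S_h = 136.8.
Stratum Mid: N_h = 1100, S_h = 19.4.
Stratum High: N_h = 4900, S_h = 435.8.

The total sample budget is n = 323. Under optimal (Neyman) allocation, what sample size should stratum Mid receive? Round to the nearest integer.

3

Neyman allocation: n_h = n · N_h S_h / Σ N_i S_i, with n = 323.
  stratum Low: N_h·S_h = 900·136.8 = 123120.00
  stratum Mid: N_h·S_h = 1100·19.4 = 21340.00
  stratum High: N_h·S_h = 4900·435.8 = 2135420.00
Σ N_h S_h = 2279880.00
n for stratum Mid = 323·21340.00/2279880.00 = 3.023 → 3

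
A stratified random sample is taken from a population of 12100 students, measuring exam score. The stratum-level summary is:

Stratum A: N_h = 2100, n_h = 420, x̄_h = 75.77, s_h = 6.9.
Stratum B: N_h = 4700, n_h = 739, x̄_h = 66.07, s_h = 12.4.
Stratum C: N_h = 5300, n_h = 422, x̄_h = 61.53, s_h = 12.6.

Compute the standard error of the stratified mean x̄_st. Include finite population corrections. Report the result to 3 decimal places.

SE(x̄_st) ≈ 0.309

V̂(x̄_st) = Σ W_h² (1 − n_h/N_h) s_h²/n_h, with W_h = N_h/N and N = 12100:
  stratum A: (2100/12100)²·(1 − 420/2100)·6.9²/420 = 0.00273153
  stratum B: (4700/12100)²·(1 − 739/4700)·12.4²/739 = 0.0264564
  stratum C: (5300/12100)²·(1 − 422/5300)·12.6²/422 = 0.0664317
V̂(x̄_st) = 0.0956197
SE(x̄_st) = √0.0956197 = 0.309224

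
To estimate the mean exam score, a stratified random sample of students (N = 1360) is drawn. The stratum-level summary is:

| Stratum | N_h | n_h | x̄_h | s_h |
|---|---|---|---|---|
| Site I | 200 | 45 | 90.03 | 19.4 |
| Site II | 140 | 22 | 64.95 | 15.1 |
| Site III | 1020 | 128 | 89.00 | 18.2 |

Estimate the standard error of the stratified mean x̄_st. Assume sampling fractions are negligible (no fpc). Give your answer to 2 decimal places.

SE(x̄_st) ≈ 1.32

V̂(x̄_st) = Σ W_h² s_h²/n_h, with W_h = N_h/N and N = 1360:
  stratum Site I: (200/1360)²·19.4²/45 = 0.180873
  stratum Site II: (140/1360)²·15.1²/22 = 0.109827
  stratum Site III: (1020/1360)²·18.2²/128 = 1.45564
V̂(x̄_st) = 1.74634
SE(x̄_st) = √1.74634 = 1.32149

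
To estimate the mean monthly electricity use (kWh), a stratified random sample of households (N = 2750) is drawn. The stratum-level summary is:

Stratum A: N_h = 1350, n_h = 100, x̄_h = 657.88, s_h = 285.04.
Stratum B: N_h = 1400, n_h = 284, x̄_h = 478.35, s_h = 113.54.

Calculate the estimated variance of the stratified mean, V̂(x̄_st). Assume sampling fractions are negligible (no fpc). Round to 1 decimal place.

V̂(x̄_st) = Σ W_h² s_h²/n_h, with W_h = N_h/N and N = 2750:
  stratum A: (1350/2750)²·285.04²/100 = 195.8
  stratum B: (1400/2750)²·113.54²/284 = 11.7644
V̂(x̄_st) = 207.565

V̂(x̄_st) ≈ 207.6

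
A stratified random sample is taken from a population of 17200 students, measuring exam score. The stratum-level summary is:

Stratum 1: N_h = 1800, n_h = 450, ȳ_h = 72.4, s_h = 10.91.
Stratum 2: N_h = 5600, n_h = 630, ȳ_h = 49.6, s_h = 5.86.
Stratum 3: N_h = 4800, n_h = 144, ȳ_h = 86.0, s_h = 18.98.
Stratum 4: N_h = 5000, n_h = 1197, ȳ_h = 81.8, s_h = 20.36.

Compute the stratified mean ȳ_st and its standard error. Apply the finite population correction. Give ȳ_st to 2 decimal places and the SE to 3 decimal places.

ȳ_st = Σ W_h ȳ_h = (1800·72.4 + 5600·49.6 + 4800·86.0 + 5000·81.8)/17200 = 71.50465
V̂(ȳ_st) = Σ W_h² (1 − n_h/N_h) s_h²/n_h, with W_h = N_h/N and N = 17200:
  stratum 1: (1800/17200)²·(1 − 450/1800)·10.91²/450 = 0.00217263
  stratum 2: (5600/17200)²·(1 − 630/5600)·5.86²/630 = 0.00512793
  stratum 3: (4800/17200)²·(1 − 144/4800)·18.98²/144 = 0.188985
  stratum 4: (5000/17200)²·(1 − 1197/5000)·20.36²/1197 = 0.0222588
V̂(ȳ_st) = 0.218544
SE(ȳ_st) = √0.218544 = 0.467487

ȳ_st ≈ 71.50, SE ≈ 0.467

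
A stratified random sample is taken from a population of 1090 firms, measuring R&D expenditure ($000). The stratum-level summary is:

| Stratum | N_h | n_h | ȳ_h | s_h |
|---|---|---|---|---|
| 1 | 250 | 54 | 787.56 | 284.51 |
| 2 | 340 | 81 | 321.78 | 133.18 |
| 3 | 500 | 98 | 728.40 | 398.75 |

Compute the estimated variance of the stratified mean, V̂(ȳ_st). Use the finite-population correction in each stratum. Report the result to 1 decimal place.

V̂(ȳ_st) = Σ W_h² (1 − n_h/N_h) s_h²/n_h, with W_h = N_h/N and N = 1090:
  stratum 1: (250/1090)²·(1 − 54/250)·284.51²/54 = 61.8222
  stratum 2: (340/1090)²·(1 − 81/340)·133.18²/81 = 16.23
  stratum 3: (500/1090)²·(1 − 98/500)·398.75²/98 = 274.485
V̂(ȳ_st) = 352.537

V̂(ȳ_st) ≈ 352.5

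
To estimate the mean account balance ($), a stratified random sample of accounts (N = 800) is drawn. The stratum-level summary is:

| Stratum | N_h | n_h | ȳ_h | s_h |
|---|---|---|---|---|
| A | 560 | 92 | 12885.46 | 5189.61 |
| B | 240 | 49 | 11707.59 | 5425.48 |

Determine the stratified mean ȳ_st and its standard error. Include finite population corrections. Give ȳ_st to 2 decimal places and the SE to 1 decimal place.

ȳ_st ≈ 12532.10, SE ≈ 403.6

ȳ_st = Σ W_h ȳ_h = (560·12885.46 + 240·11707.59)/800 = 12532.09900
V̂(ȳ_st) = Σ W_h² (1 − n_h/N_h) s_h²/n_h, with W_h = N_h/N and N = 800:
  stratum A: (560/800)²·(1 − 92/560)·5189.61²/92 = 119877
  stratum B: (240/800)²·(1 − 49/240)·5425.48²/49 = 43027.4
V̂(ȳ_st) = 162904
SE(ȳ_st) = √162904 = 403.614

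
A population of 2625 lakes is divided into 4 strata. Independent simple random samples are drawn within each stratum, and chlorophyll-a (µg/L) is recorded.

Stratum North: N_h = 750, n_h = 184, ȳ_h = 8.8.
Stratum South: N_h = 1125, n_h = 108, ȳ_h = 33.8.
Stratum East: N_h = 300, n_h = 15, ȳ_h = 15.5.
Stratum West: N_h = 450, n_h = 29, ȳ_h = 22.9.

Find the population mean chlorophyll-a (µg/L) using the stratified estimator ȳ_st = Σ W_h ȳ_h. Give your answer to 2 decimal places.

N = Σ N_h = 2625. Stratum weights W_h = N_h/N.
ȳ_st = (750·8.8 + 1125·33.8 + 300·15.5 + 450·22.9) / 2625 = 22.6971

ȳ_st ≈ 22.70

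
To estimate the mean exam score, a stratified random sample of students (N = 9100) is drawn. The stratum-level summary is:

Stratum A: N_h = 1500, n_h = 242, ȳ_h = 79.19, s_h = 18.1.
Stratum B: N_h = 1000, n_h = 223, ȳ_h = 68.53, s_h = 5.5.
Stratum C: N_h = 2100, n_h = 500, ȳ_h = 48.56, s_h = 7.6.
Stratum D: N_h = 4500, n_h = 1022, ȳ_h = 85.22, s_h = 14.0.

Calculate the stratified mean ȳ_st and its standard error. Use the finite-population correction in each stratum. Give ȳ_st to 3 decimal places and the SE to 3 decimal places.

ȳ_st ≈ 73.932, SE ≈ 0.270

ȳ_st = Σ W_h ȳ_h = (1500·79.19 + 1000·68.53 + 2100·48.56 + 4500·85.22)/9100 = 73.93198
V̂(ȳ_st) = Σ W_h² (1 − n_h/N_h) s_h²/n_h, with W_h = N_h/N and N = 9100:
  stratum A: (1500/9100)²·(1 − 242/1500)·18.1²/242 = 0.0308483
  stratum B: (1000/9100)²·(1 − 223/1000)·5.5²/223 = 0.0012728
  stratum C: (2100/9100)²·(1 − 500/2100)·7.6²/500 = 0.0046872
  stratum D: (4500/9100)²·(1 − 1022/4500)·14.0²/1022 = 0.0362464
V̂(ȳ_st) = 0.0730546
SE(ȳ_st) = √0.0730546 = 0.270286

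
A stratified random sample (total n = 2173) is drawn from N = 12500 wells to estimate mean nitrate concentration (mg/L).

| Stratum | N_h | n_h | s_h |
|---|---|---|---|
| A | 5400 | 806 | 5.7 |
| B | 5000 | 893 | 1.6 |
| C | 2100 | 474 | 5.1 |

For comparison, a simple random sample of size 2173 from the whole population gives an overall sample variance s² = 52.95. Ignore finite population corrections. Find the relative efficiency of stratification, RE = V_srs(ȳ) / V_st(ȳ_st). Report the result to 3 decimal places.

RE ≈ 2.557

V̂(ȳ_st) = Σ W_h² s_h²/n_h, with W_h = N_h/N and N = 12500:
  stratum A: (5400/12500)²·5.7²/806 = 0.00752285
  stratum B: (5000/12500)²·1.6²/893 = 0.000458679
  stratum C: (2100/12500)²·5.1²/474 = 0.00154875
V_st = 0.00953027
V_srs = s²/n = 52.95/2173 = 0.0243672
Relative efficiency = V_srs / V_st = 0.0243672/0.00953027 = 2.5568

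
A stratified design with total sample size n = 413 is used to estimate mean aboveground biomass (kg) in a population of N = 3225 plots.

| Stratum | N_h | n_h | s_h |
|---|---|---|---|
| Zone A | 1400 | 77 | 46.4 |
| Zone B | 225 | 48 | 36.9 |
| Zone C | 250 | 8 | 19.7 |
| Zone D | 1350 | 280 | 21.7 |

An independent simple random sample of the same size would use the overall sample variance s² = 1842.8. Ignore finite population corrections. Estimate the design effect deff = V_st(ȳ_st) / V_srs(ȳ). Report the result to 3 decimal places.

deff ≈ 1.343

V̂(ȳ_st) = Σ W_h² s_h²/n_h, with W_h = N_h/N and N = 3225:
  stratum Zone A: (1400/3225)²·46.4²/77 = 5.26917
  stratum Zone B: (225/3225)²·36.9²/48 = 0.138076
  stratum Zone C: (250/3225)²·19.7²/8 = 0.291516
  stratum Zone D: (1350/3225)²·21.7²/280 = 0.294693
V_st = 5.99345
V_srs = s²/n = 1842.8/413 = 4.46199
deff = V_st / V_srs = 5.99345/4.46199 = 1.3432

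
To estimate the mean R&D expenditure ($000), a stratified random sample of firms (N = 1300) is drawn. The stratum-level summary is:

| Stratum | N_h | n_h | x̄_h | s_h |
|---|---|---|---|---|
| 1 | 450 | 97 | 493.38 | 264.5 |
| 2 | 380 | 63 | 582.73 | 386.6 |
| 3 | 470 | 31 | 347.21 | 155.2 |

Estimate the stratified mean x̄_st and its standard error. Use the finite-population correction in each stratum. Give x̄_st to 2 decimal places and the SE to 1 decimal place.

x̄_st ≈ 466.65, SE ≈ 18.2

x̄_st = Σ W_h x̄_h = (450·493.38 + 380·582.73 + 470·347.21)/1300 = 466.65162
V̂(x̄_st) = Σ W_h² (1 − n_h/N_h) s_h²/n_h, with W_h = N_h/N and N = 1300:
  stratum 1: (450/1300)²·(1 − 97/450)·264.5²/97 = 67.7923
  stratum 2: (380/1300)²·(1 − 63/380)·386.6²/63 = 169.098
  stratum 3: (470/1300)²·(1 − 31/470)·155.2²/31 = 94.8631
V̂(x̄_st) = 331.754
SE(x̄_st) = √331.754 = 18.2141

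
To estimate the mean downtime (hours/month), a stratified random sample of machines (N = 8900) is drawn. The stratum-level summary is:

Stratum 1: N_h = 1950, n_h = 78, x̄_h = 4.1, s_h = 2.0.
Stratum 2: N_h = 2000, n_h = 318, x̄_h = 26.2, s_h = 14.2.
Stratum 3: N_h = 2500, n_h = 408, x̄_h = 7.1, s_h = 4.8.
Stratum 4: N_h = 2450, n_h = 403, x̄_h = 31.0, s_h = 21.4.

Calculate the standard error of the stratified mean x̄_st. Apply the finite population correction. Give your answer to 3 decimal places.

V̂(x̄_st) = Σ W_h² (1 − n_h/N_h) s_h²/n_h, with W_h = N_h/N and N = 8900:
  stratum 1: (1950/8900)²·(1 − 78/1950)·2.0²/78 = 0.00236334
  stratum 2: (2000/8900)²·(1 − 318/2000)·14.2²/318 = 0.0269293
  stratum 3: (2500/8900)²·(1 − 408/2500)·4.8²/408 = 0.00372858
  stratum 4: (2450/8900)²·(1 − 403/2450)·21.4²/403 = 0.0719493
V̂(x̄_st) = 0.104971
SE(x̄_st) = √0.104971 = 0.323992

SE(x̄_st) ≈ 0.324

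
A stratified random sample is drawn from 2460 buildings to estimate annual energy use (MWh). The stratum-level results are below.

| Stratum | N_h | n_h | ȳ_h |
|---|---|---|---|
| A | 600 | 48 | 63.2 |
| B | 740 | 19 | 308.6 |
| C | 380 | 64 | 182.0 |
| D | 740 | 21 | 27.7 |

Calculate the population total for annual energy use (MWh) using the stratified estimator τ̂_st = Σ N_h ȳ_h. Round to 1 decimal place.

τ̂_st ≈ 355942.0

τ̂_st = Σ N_h ȳ_h = 600·63.2 + 740·308.6 + 380·182.0 + 740·27.7 = 355942.0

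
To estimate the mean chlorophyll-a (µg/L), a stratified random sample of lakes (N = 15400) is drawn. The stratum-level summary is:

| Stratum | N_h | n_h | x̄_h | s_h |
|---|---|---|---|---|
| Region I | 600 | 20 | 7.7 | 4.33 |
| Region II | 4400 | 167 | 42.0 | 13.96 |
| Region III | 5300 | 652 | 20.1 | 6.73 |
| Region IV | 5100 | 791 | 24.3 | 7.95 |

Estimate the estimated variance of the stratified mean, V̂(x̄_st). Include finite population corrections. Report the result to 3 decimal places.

V̂(x̄_st) ≈ 0.108

V̂(x̄_st) = Σ W_h² (1 − n_h/N_h) s_h²/n_h, with W_h = N_h/N and N = 15400:
  stratum Region I: (600/15400)²·(1 − 20/600)·4.33²/20 = 0.00137557
  stratum Region II: (4400/15400)²·(1 − 167/4400)·13.96²/167 = 0.0916461
  stratum Region III: (5300/15400)²·(1 − 652/5300)·6.73²/652 = 0.00721578
  stratum Region IV: (5100/15400)²·(1 − 791/5100)·7.95²/791 = 0.00740394
V̂(x̄_st) = 0.107641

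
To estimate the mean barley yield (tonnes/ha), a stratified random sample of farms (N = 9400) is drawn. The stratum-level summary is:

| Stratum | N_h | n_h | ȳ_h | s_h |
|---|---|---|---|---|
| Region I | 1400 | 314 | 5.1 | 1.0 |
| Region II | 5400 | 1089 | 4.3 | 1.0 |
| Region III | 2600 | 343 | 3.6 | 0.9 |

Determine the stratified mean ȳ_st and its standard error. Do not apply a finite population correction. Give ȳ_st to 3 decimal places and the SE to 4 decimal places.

ȳ_st ≈ 4.226, SE ≈ 0.0235

ȳ_st = Σ W_h ȳ_h = (1400·5.1 + 5400·4.3 + 2600·3.6)/9400 = 4.22553
V̂(ȳ_st) = Σ W_h² s_h²/n_h, with W_h = N_h/N and N = 9400:
  stratum Region I: (1400/9400)²·1.0²/314 = 7.06433e-05
  stratum Region II: (5400/9400)²·1.0²/1089 = 0.000303043
  stratum Region III: (2600/9400)²·0.9²/343 = 0.000180668
V̂(ȳ_st) = 0.000554354
SE(ȳ_st) = √0.000554354 = 0.0235447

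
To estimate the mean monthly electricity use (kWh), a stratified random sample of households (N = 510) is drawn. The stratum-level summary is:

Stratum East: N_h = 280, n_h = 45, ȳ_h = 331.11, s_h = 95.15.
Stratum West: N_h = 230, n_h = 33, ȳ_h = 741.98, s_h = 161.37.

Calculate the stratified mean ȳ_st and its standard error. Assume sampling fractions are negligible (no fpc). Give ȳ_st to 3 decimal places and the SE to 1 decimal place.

ȳ_st = Σ W_h ȳ_h = (280·331.11 + 230·741.98)/510 = 516.40431
V̂(ȳ_st) = Σ W_h² s_h²/n_h, with W_h = N_h/N and N = 510:
  stratum East: (280/510)²·95.15²/45 = 60.643
  stratum West: (230/510)²·161.37²/33 = 160.49
V̂(ȳ_st) = 221.133
SE(ȳ_st) = √221.133 = 14.8705

ȳ_st ≈ 516.404, SE ≈ 14.9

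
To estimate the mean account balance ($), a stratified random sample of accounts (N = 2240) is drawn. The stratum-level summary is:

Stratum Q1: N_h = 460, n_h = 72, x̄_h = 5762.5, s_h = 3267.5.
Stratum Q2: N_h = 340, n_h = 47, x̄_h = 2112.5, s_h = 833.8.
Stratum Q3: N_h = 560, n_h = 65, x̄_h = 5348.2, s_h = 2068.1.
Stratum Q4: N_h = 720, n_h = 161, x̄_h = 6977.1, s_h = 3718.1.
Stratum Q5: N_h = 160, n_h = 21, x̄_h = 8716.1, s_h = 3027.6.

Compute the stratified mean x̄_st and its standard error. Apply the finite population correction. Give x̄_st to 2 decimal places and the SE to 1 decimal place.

x̄_st ≈ 5706.29, SE ≈ 134.3

x̄_st = Σ W_h x̄_h = (460·5762.5 + 340·2112.5 + 560·5348.2 + 720·6977.1 + 160·8716.1)/2240 = 5706.28571
V̂(x̄_st) = Σ W_h² (1 − n_h/N_h) s_h²/n_h, with W_h = N_h/N and N = 2240:
  stratum Q1: (460/2240)²·(1 − 72/460)·3267.5²/72 = 5274.63
  stratum Q2: (340/2240)²·(1 − 47/340)·833.8²/47 = 293.681
  stratum Q3: (560/2240)²·(1 − 65/560)·2068.1²/65 = 3635.19
  stratum Q4: (720/2240)²·(1 − 161/720)·3718.1²/161 = 6887.55
  stratum Q5: (160/2240)²·(1 − 21/160)·3027.6²/21 = 1934.71
V̂(x̄_st) = 18025.8
SE(x̄_st) = √18025.8 = 134.26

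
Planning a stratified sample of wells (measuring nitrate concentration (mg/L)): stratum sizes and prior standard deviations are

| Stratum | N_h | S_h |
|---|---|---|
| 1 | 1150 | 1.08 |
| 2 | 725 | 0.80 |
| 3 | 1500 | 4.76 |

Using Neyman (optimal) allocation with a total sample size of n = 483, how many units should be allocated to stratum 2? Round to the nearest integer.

31

Neyman allocation: n_h = n · N_h S_h / Σ N_i S_i, with n = 483.
  stratum 1: N_h·S_h = 1150·1.08 = 1242.00
  stratum 2: N_h·S_h = 725·0.80 = 580.00
  stratum 3: N_h·S_h = 1500·4.76 = 7140.00
Σ N_h S_h = 8962.00
n for stratum 2 = 483·580.00/8962.00 = 31.259 → 31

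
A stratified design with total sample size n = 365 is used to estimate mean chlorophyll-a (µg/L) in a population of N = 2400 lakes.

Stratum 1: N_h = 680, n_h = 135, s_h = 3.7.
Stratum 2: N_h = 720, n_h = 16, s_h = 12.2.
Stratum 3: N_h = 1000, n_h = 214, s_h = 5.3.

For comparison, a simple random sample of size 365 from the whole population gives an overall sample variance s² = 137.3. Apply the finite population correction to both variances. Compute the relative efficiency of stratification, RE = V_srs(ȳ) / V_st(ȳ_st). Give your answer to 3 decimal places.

RE ≈ 0.378

V̂(ȳ_st) = Σ W_h² (1 − n_h/N_h) s_h²/n_h, with W_h = N_h/N and N = 2400:
  stratum 1: (680/2400)²·(1 − 135/680)·3.7²/135 = 0.00652458
  stratum 2: (720/2400)²·(1 − 16/720)·12.2²/16 = 0.81862
  stratum 3: (1000/2400)²·(1 − 214/1000)·5.3²/214 = 0.0179118
V_st = 0.843056
V_srs = (1 − 365/2400)·137.3/365 = 0.318956
Relative efficiency = V_srs / V_st = 0.318956/0.843056 = 0.3783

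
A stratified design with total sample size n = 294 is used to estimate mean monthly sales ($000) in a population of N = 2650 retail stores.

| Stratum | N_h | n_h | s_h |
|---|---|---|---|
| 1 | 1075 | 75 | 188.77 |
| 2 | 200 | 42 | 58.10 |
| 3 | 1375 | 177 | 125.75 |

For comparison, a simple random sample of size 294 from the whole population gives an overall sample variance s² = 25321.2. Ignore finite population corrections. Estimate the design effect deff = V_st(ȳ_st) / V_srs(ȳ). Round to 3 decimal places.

V̂(ȳ_st) = Σ W_h² s_h²/n_h, with W_h = N_h/N and N = 2650:
  stratum 1: (1075/2650)²·188.77²/75 = 78.1862
  stratum 2: (200/2650)²·58.10²/42 = 0.457795
  stratum 3: (1375/2650)²·125.75²/177 = 24.0523
V_st = 102.696
V_srs = s²/n = 25321.2/294 = 86.1265
deff = V_st / V_srs = 102.696/86.1265 = 1.1924

deff ≈ 1.192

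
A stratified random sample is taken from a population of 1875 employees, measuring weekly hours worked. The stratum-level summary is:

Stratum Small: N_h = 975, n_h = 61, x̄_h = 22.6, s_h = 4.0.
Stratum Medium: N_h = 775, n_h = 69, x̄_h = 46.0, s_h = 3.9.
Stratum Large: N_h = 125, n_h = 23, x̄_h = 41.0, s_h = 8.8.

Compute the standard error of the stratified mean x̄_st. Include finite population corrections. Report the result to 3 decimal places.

V̂(x̄_st) = Σ W_h² (1 − n_h/N_h) s_h²/n_h, with W_h = N_h/N and N = 1875:
  stratum Small: (975/1875)²·(1 − 61/975)·4.0²/61 = 0.0664873
  stratum Medium: (775/1875)²·(1 − 69/775)·3.9²/69 = 0.0343071
  stratum Large: (125/1875)²·(1 − 23/125)·8.8²/23 = 0.0122108
V̂(x̄_st) = 0.113005
SE(x̄_st) = √0.113005 = 0.336162

SE(x̄_st) ≈ 0.336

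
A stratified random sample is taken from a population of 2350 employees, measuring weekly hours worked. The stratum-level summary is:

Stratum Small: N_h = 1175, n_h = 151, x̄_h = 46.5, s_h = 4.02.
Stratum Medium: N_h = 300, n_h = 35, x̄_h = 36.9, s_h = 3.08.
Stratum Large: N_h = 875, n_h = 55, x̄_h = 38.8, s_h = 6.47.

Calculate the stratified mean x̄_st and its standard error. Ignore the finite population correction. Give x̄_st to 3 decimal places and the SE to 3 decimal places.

x̄_st = Σ W_h x̄_h = (1175·46.5 + 300·36.9 + 875·38.8)/2350 = 42.40745
V̂(x̄_st) = Σ W_h² s_h²/n_h, with W_h = N_h/N and N = 2350:
  stratum Small: (1175/2350)²·4.02²/151 = 0.0267556
  stratum Medium: (300/2350)²·3.08²/35 = 0.00441713
  stratum Large: (875/2350)²·6.47²/55 = 0.105518
V̂(x̄_st) = 0.136691
SE(x̄_st) = √0.136691 = 0.369717

x̄_st ≈ 42.407, SE ≈ 0.370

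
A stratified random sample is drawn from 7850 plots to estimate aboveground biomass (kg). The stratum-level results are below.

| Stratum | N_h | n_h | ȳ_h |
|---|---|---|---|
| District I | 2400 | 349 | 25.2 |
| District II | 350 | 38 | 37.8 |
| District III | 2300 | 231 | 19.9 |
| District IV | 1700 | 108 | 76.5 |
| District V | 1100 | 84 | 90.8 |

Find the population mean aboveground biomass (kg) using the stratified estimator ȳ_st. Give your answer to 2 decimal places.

ȳ_st ≈ 44.51

N = Σ N_h = 7850. Stratum weights W_h = N_h/N.
ȳ_st = (2400·25.2 + 350·37.8 + 2300·19.9 + 1700·76.5 + 1100·90.8) / 7850 = 44.5108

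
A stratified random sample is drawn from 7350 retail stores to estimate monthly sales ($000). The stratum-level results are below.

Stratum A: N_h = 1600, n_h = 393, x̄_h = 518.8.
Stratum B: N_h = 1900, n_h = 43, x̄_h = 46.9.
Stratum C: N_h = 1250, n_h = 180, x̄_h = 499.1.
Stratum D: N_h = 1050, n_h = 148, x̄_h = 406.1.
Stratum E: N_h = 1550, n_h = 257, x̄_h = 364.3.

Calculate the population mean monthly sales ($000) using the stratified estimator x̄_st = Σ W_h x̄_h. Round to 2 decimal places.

N = Σ N_h = 7350. Stratum weights W_h = N_h/N.
x̄_st = (1600·518.8 + 1900·46.9 + 1250·499.1 + 1050·406.1 + 1550·364.3) / 7350 = 344.7803

x̄_st ≈ 344.78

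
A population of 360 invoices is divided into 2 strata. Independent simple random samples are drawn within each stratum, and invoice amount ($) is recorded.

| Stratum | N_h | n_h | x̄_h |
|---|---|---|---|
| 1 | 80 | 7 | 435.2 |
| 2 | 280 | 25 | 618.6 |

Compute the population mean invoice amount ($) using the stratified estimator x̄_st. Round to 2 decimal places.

x̄_st ≈ 577.84

N = Σ N_h = 360. Stratum weights W_h = N_h/N.
x̄_st = (80·435.2 + 280·618.6) / 360 = 577.8444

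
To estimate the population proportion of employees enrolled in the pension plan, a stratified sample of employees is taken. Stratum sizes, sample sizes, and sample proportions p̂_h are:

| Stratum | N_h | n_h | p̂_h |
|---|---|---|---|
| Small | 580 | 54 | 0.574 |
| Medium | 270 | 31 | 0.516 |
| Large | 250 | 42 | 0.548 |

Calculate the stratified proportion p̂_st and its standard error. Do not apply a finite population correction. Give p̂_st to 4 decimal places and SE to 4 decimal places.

p̂_st ≈ 0.5539, SE ≈ 0.0458

N = 1100; stratum weights W_h = N_h/N.
p̂_st = Σ W_h p̂_h = (580·0.574 + 270·0.516 + 250·0.548)/1100 = 0.55385
V̂(p̂_st) = Σ W_h² p̂_h(1−p̂_h)/(n_h−1):
  stratum Small: (580/1100)²·0.574·0.426/53 = 0.00128267
  stratum Medium: (270/1100)²·0.516·0.484/30 = 0.000501552
  stratum Large: (250/1100)²·0.548·0.452/41 = 0.000312054
V̂(p̂_st) = 0.00209628; SE = √V̂ = 0.0457851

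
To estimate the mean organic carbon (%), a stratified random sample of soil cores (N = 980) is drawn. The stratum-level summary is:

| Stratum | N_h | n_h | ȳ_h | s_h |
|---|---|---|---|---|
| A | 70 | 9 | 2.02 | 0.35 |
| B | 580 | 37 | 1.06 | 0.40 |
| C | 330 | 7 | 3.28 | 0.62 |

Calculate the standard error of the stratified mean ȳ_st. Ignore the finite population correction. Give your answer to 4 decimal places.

SE(ȳ_st) ≈ 0.0884

V̂(ȳ_st) = Σ W_h² s_h²/n_h, with W_h = N_h/N and N = 980:
  stratum A: (70/980)²·0.35²/9 = 6.94444e-05
  stratum B: (580/980)²·0.40²/37 = 0.00151468
  stratum C: (330/980)²·0.62²/7 = 0.00622674
V̂(ȳ_st) = 0.00781087
SE(ȳ_st) = √0.00781087 = 0.0883791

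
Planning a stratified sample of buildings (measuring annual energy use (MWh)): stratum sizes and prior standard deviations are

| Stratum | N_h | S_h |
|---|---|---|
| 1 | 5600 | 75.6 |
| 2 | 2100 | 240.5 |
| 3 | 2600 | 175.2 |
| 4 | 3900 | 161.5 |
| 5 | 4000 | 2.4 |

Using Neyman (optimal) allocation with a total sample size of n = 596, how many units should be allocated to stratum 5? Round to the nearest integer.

3

Neyman allocation: n_h = n · N_h S_h / Σ N_i S_i, with n = 596.
  stratum 1: N_h·S_h = 5600·75.6 = 423360.00
  stratum 2: N_h·S_h = 2100·240.5 = 505050.00
  stratum 3: N_h·S_h = 2600·175.2 = 455520.00
  stratum 4: N_h·S_h = 3900·161.5 = 629850.00
  stratum 5: N_h·S_h = 4000·2.4 = 9600.00
Σ N_h S_h = 2023380.00
n for stratum 5 = 596·9600.00/2023380.00 = 2.828 → 3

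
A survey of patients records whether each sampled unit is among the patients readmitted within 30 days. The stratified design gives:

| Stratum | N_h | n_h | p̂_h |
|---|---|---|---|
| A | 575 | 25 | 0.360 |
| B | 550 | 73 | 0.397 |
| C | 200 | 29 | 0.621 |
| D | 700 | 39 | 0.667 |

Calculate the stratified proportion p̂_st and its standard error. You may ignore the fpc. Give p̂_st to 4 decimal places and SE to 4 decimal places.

N = 2025; stratum weights W_h = N_h/N.
p̂_st = Σ W_h p̂_h = (575·0.360 + 550·0.397 + 200·0.621 + 700·0.667)/2025 = 0.50195
V̂(p̂_st) = Σ W_h² p̂_h(1−p̂_h)/(n_h−1):
  stratum A: (575/2025)²·0.360·0.640/24 = 0.000774028
  stratum B: (550/2025)²·0.397·0.603/72 = 0.000245274
  stratum C: (200/2025)²·0.621·0.379/28 = 8.19941e-05
  stratum D: (700/2025)²·0.667·0.333/38 = 0.000698445
V̂(p̂_st) = 0.00179974; SE = √V̂ = 0.0424234

p̂_st ≈ 0.5020, SE ≈ 0.0424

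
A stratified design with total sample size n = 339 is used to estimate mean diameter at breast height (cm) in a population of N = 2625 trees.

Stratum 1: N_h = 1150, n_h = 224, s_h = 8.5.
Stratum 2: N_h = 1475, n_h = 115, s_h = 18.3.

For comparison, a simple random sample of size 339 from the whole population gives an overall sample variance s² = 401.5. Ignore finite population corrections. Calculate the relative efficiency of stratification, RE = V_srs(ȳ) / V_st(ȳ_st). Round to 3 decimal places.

RE ≈ 1.207

V̂(ȳ_st) = Σ W_h² s_h²/n_h, with W_h = N_h/N and N = 2625:
  stratum 1: (1150/2625)²·8.5²/224 = 0.0619052
  stratum 2: (1475/2625)²·18.3²/115 = 0.919453
V_st = 0.981359
V_srs = s²/n = 401.5/339 = 1.18437
Relative efficiency = V_srs / V_st = 1.18437/0.981359 = 1.2069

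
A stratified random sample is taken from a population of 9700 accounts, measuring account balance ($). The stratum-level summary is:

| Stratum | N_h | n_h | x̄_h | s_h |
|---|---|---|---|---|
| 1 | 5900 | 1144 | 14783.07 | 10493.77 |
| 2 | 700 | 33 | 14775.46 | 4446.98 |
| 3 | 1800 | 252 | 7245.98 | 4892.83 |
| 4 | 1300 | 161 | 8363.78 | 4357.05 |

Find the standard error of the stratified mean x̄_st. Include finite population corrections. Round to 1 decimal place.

V̂(x̄_st) = Σ W_h² (1 − n_h/N_h) s_h²/n_h, with W_h = N_h/N and N = 9700:
  stratum 1: (5900/9700)²·(1 − 1144/5900)·10493.77²/1144 = 28707
  stratum 2: (700/9700)²·(1 − 33/700)·4446.98²/33 = 2973.7
  stratum 3: (1800/9700)²·(1 − 252/1800)·4892.83²/252 = 2813.32
  stratum 4: (1300/9700)²·(1 − 161/1300)·4357.05²/161 = 1855.59
V̂(x̄_st) = 36349.6
SE(x̄_st) = √36349.6 = 190.656

SE(x̄_st) ≈ 190.7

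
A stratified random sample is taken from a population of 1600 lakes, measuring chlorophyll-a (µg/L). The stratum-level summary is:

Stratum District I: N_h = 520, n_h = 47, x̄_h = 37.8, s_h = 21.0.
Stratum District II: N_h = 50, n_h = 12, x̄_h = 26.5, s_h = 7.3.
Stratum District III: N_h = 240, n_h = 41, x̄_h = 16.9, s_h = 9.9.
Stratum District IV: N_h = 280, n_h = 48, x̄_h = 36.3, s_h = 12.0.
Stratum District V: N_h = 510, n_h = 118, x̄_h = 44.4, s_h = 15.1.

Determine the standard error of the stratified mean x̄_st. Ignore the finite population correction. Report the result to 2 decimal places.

V̂(x̄_st) = Σ W_h² s_h²/n_h, with W_h = N_h/N and N = 1600:
  stratum District I: (520/1600)²·21.0²/47 = 0.991077
  stratum District II: (50/1600)²·7.3²/12 = 0.00433675
  stratum District III: (240/1600)²·9.9²/41 = 0.053786
  stratum District IV: (280/1600)²·12.0²/48 = 0.091875
  stratum District V: (510/1600)²·15.1²/118 = 0.196323
V̂(x̄_st) = 1.3374
SE(x̄_st) = √1.3374 = 1.15646

SE(x̄_st) ≈ 1.16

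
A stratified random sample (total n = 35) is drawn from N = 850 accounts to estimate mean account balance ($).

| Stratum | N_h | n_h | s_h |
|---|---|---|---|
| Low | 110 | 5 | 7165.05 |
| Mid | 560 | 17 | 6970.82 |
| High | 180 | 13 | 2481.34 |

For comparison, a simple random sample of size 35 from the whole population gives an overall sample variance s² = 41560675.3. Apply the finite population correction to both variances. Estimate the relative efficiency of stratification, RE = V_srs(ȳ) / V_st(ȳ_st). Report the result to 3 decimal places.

RE ≈ 0.821

V̂(ȳ_st) = Σ W_h² (1 − n_h/N_h) s_h²/n_h, with W_h = N_h/N and N = 850:
  stratum Low: (110/850)²·(1 − 5/110)·7165.05²/5 = 164139
  stratum Mid: (560/850)²·(1 − 17/560)·6970.82²/17 = 1.20301e+06
  stratum High: (180/850)²·(1 − 13/180)·2481.34²/13 = 19705.2
V_st = 1.38685e+06
V_srs = (1 − 35/850)·41560675.3/35 = 1.13855e+06
Relative efficiency = V_srs / V_st = 1.13855e+06/1.38685e+06 = 0.8210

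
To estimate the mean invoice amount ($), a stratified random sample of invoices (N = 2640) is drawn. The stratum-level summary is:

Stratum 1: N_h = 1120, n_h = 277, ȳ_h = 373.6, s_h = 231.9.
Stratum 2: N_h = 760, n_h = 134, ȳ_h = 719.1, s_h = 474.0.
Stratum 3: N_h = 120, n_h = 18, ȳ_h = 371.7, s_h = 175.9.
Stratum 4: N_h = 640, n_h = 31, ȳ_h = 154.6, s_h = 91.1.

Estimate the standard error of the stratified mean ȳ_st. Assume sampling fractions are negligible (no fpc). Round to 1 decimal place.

V̂(ȳ_st) = Σ W_h² s_h²/n_h, with W_h = N_h/N and N = 2640:
  stratum 1: (1120/2640)²·231.9²/277 = 34.9422
  stratum 2: (760/2640)²·474.0²/134 = 138.954
  stratum 3: (120/2640)²·175.9²/18 = 3.55152
  stratum 4: (640/2640)²·91.1²/31 = 15.7336
V̂(ȳ_st) = 193.181
SE(ȳ_st) = √193.181 = 13.899

SE(ȳ_st) ≈ 13.9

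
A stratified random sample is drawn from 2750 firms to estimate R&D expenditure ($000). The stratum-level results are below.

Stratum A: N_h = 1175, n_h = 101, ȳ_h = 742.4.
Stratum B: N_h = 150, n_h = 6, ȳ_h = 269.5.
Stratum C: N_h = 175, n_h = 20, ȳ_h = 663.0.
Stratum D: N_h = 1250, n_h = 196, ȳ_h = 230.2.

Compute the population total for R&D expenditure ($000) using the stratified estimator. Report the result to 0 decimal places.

τ̂_st = Σ N_h ȳ_h = 1175·742.4 + 150·269.5 + 175·663.0 + 1250·230.2 = 1316520

τ̂_st ≈ 1316520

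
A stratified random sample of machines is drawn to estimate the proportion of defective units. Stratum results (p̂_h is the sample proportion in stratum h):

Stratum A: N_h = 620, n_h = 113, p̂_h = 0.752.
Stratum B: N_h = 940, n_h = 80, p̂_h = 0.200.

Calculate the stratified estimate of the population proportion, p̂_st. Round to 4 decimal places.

N = 1560; stratum weights W_h = N_h/N.
p̂_st = Σ W_h p̂_h = (620·0.752 + 940·0.200)/1560 = 0.41938

p̂_st ≈ 0.4194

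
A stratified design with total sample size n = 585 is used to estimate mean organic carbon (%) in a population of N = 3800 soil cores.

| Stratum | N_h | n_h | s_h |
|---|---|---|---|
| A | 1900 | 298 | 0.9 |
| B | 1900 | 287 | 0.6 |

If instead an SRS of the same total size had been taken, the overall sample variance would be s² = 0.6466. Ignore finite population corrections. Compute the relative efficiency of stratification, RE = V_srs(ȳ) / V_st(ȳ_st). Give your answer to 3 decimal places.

V̂(ȳ_st) = Σ W_h² s_h²/n_h, with W_h = N_h/N and N = 3800:
  stratum A: (1900/3800)²·0.9²/298 = 0.00067953
  stratum B: (1900/3800)²·0.6²/287 = 0.000313589
V_st = 0.000993119
V_srs = s²/n = 0.6466/585 = 0.0011053
Relative efficiency = V_srs / V_st = 0.0011053/0.000993119 = 1.1130

RE ≈ 1.113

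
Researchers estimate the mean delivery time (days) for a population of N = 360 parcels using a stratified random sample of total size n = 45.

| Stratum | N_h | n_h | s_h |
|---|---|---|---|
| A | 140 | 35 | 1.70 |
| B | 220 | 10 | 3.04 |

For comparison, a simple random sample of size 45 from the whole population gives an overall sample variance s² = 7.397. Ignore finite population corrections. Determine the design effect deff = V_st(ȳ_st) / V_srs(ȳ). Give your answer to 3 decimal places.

deff ≈ 2.176

V̂(ȳ_st) = Σ W_h² s_h²/n_h, with W_h = N_h/N and N = 360:
  stratum A: (140/360)²·1.70²/35 = 0.0124877
  stratum B: (220/360)²·3.04²/10 = 0.345134
V_st = 0.357621
V_srs = s²/n = 7.397/45 = 0.164378
deff = V_st / V_srs = 0.357621/0.164378 = 2.1756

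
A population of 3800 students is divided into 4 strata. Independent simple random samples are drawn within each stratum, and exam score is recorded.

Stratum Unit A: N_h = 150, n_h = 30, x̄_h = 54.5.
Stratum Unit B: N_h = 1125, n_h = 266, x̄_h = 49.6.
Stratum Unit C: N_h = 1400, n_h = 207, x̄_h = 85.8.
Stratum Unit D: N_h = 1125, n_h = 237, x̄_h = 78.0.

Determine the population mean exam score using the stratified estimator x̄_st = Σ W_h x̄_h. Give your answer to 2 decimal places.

N = Σ N_h = 3800. Stratum weights W_h = N_h/N.
x̄_st = (150·54.5 + 1125·49.6 + 1400·85.8 + 1125·78.0) / 3800 = 71.5382

x̄_st ≈ 71.54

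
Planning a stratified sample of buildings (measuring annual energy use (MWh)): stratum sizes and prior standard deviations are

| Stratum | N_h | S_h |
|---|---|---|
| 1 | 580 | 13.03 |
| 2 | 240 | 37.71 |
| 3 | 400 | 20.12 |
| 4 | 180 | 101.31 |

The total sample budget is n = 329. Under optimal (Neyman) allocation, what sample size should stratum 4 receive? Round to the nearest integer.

140

Neyman allocation: n_h = n · N_h S_h / Σ N_i S_i, with n = 329.
  stratum 1: N_h·S_h = 580·13.03 = 7557.40
  stratum 2: N_h·S_h = 240·37.71 = 9050.40
  stratum 3: N_h·S_h = 400·20.12 = 8048.00
  stratum 4: N_h·S_h = 180·101.31 = 18235.80
Σ N_h S_h = 42891.60
n for stratum 4 = 329·18235.80/42891.60 = 139.878 → 140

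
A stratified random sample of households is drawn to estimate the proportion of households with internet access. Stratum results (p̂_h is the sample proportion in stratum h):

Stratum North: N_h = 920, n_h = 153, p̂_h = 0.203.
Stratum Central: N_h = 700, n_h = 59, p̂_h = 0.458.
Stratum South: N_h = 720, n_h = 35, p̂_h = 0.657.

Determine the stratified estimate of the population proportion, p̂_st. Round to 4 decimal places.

p̂_st ≈ 0.4190

N = 2340; stratum weights W_h = N_h/N.
p̂_st = Σ W_h p̂_h = (920·0.203 + 700·0.458 + 720·0.657)/2340 = 0.41897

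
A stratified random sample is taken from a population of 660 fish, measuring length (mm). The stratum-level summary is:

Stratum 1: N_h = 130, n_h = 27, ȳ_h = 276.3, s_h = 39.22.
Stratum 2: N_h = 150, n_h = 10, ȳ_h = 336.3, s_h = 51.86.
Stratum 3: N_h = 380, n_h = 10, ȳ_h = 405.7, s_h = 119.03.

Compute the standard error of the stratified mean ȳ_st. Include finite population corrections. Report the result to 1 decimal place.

SE(ȳ_st) ≈ 21.7

V̂(ȳ_st) = Σ W_h² (1 − n_h/N_h) s_h²/n_h, with W_h = N_h/N and N = 660:
  stratum 1: (130/660)²·(1 − 27/130)·39.22²/27 = 1.75123
  stratum 2: (150/660)²·(1 − 10/150)·51.86²/10 = 12.9657
  stratum 3: (380/660)²·(1 − 10/380)·119.03²/10 = 457.31
V̂(ȳ_st) = 472.027
SE(ȳ_st) = √472.027 = 21.7262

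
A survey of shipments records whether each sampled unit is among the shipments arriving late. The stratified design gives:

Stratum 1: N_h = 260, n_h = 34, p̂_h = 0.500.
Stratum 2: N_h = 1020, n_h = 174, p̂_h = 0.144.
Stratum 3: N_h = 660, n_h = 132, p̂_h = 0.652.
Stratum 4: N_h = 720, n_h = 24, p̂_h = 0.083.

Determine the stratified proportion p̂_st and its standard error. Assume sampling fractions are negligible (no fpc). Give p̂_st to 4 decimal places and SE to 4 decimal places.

p̂_st ≈ 0.2883, SE ≈ 0.0229

N = 2660; stratum weights W_h = N_h/N.
p̂_st = Σ W_h p̂_h = (260·0.500 + 1020·0.144 + 660·0.652 + 720·0.083)/2660 = 0.28833
V̂(p̂_st) = Σ W_h² p̂_h(1−p̂_h)/(n_h−1):
  stratum 1: (260/2660)²·0.500·0.500/33 = 7.23785e-05
  stratum 2: (1020/2660)²·0.144·0.856/173 = 0.000104768
  stratum 3: (660/2660)²·0.652·0.348/131 = 0.00010663
  stratum 4: (720/2660)²·0.083·0.917/23 = 0.00024245
V̂(p̂_st) = 0.000526226; SE = √V̂ = 0.0229396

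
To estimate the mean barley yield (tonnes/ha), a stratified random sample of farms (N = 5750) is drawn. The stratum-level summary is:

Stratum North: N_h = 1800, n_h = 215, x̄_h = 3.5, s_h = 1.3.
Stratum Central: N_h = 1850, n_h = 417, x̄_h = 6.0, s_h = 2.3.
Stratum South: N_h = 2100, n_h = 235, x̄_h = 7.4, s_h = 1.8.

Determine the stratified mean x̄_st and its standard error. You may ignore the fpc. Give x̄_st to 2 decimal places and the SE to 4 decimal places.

x̄_st ≈ 5.73, SE ≈ 0.0626

x̄_st = Σ W_h x̄_h = (1800·3.5 + 1850·6.0 + 2100·7.4)/5750 = 5.72870
V̂(x̄_st) = Σ W_h² s_h²/n_h, with W_h = N_h/N and N = 5750:
  stratum North: (1800/5750)²·1.3²/215 = 0.000770296
  stratum Central: (1850/5750)²·2.3²/417 = 0.00131319
  stratum South: (2100/5750)²·1.8²/235 = 0.00183899
V̂(x̄_st) = 0.00392248
SE(x̄_st) = √0.00392248 = 0.0626297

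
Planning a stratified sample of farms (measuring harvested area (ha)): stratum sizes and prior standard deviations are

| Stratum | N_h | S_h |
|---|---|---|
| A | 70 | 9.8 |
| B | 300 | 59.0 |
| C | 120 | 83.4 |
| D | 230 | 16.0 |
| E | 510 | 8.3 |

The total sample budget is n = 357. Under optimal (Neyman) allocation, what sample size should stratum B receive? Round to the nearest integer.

Neyman allocation: n_h = n · N_h S_h / Σ N_i S_i, with n = 357.
  stratum A: N_h·S_h = 70·9.8 = 686.00
  stratum B: N_h·S_h = 300·59.0 = 17700.00
  stratum C: N_h·S_h = 120·83.4 = 10008.00
  stratum D: N_h·S_h = 230·16.0 = 3680.00
  stratum E: N_h·S_h = 510·8.3 = 4233.00
Σ N_h S_h = 36307.00
n for stratum B = 357·17700.00/36307.00 = 174.041 → 174

174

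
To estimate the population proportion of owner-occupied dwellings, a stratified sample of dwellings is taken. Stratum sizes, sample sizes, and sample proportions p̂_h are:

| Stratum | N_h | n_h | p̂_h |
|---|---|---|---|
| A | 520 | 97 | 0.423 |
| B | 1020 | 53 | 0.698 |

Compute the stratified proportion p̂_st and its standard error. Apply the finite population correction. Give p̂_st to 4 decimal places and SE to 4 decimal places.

p̂_st ≈ 0.6051, SE ≈ 0.0438

N = 1540; stratum weights W_h = N_h/N.
p̂_st = Σ W_h p̂_h = (520·0.423 + 1020·0.698)/1540 = 0.60514
V̂(p̂_st) = Σ W_h² (1 − n_h/N_h) p̂_h(1−p̂_h)/(n_h−1):
  stratum A: (520/1540)²·(1 − 97/520)·0.423·0.577/96 = 0.000235802
  stratum B: (1020/1540)²·(1 − 53/1020)·0.698·0.302/52 = 0.00168595
V̂(p̂_st) = 0.00192175; SE = √V̂ = 0.0438378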